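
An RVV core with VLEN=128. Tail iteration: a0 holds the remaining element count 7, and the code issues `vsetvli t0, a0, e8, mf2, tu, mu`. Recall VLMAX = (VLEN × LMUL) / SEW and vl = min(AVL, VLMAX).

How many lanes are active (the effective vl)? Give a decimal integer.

vl = 7

lanes per group: 128·1/2/8 = 8
AVL=7 ≤ VLMAX=8, so vl = 7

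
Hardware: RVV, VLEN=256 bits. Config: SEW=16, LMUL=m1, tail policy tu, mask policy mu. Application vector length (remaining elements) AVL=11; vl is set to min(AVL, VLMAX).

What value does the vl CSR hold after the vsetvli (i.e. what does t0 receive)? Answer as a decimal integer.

VLMAX = VLEN×LMUL/SEW = 256×1/16 = 16
AVL=11 ≤ VLMAX=16, so vl = 11

vl = 11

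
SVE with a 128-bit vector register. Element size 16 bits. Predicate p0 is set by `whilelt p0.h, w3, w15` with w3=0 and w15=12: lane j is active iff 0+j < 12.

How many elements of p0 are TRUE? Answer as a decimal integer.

register lanes = 128/16 = 8
p0[j] = (0+j < 12); true for j=0..7 → 8 lanes set

vl = 8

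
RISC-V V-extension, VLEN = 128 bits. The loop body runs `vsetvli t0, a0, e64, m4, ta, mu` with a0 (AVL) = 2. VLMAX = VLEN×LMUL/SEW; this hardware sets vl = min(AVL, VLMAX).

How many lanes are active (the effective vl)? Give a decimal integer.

VLMAX = (128 × 4) / 64 = 8 lanes
vl ← min(2, 8) = 2

vl = 2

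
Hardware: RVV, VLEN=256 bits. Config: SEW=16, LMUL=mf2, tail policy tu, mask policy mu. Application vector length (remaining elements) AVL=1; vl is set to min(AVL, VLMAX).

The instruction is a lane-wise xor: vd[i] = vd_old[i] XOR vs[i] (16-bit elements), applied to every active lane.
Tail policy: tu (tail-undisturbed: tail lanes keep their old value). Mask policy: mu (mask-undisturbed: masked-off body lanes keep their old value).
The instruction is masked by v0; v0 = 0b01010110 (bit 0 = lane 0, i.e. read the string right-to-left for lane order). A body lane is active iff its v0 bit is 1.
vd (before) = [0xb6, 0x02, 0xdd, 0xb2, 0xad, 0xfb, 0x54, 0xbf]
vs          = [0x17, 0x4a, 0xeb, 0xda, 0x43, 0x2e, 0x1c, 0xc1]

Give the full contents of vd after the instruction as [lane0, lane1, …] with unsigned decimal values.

VLMAX = (256 × 1/2) / 16 = 8 lanes
vl = min(AVL, VLMAX) = min(1, 8) = 1
lane  0: mask-off/keep ⇒ 0xb6
lane  1: tail/keep ⇒ 0x02
lane  2: tail/keep ⇒ 0xdd
lane  3: tail/keep ⇒ 0xb2
lane  4: tail/keep ⇒ 0xad
lane  5: tail/keep ⇒ 0xfb
lane  6: tail/keep ⇒ 0x54
lane  7: tail/keep ⇒ 0xbf

vd = [182, 2, 221, 178, 173, 251, 84, 191]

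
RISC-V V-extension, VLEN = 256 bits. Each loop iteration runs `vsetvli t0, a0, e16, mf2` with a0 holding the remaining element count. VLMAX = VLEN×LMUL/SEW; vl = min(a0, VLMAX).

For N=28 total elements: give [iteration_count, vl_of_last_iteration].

[iterations, last_vl] = [4, 4]

lanes per group: 256·1/2/16 = 8
iterations = ceil(28/8) = 4; final-pass vl = 4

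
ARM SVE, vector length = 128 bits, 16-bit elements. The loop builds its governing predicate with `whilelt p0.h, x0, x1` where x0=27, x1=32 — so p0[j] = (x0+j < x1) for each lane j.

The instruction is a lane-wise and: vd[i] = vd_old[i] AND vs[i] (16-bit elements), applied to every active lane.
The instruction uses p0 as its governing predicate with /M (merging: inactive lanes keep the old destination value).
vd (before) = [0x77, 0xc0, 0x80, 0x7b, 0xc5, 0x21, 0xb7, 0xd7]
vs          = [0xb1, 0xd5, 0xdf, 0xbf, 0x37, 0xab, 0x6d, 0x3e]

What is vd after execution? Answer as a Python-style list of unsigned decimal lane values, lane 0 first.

vd = [49, 192, 128, 59, 5, 33, 183, 215]

128-bit reg / 16-bit elem → 8 lanes
whilelt: lane j active iff 27+j < 32 → j < 5 → 5 active
vd[0] and(0x77,0xb1) -> 0x31
vd[1] and(0xc0,0xd5) -> 0xc0
vd[2] and(0x80,0xdf) -> 0x80
vd[3] and(0x7b,0xbf) -> 0x3b
vd[4] and(0xc5,0x37) -> 0x05
vd[5] tail/keep -> 0x21
vd[6] tail/keep -> 0xb7
vd[7] tail/keep -> 0xd7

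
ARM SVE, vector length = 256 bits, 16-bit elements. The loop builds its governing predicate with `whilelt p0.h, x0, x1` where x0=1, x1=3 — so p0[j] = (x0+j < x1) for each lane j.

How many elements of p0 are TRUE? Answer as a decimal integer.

lane count: 256 div 16 = 16
whilelt: lane j active iff 1+j < 3 → j < 2 → 2 active

vl = 2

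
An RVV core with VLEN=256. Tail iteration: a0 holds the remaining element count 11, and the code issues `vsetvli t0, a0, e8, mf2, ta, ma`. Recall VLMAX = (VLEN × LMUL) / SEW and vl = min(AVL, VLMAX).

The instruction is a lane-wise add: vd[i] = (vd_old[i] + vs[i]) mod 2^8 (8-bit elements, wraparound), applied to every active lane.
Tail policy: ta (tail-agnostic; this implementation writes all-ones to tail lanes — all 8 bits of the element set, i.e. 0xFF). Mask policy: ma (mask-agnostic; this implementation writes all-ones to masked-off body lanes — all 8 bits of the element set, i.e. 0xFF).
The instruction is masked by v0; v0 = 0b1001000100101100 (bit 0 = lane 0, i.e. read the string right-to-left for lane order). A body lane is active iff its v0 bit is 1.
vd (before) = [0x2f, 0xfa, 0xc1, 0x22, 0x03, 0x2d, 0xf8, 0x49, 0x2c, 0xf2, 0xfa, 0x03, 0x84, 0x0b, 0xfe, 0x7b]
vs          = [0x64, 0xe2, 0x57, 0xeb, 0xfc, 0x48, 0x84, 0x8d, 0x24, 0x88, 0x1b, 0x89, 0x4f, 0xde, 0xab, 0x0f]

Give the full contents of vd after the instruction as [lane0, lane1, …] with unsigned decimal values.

vd = [255, 255, 24, 13, 255, 117, 255, 255, 80, 255, 255, 255, 255, 255, 255, 255]

VLMAX = VLEN×LMUL/SEW = 256×1/2/8 = 16
AVL=11 ≤ VLMAX=16, so vl = 11
vd[0] mask-off/ones -> 0xff
vd[1] mask-off/ones -> 0xff
vd[2] add(0xc1,0x57) -> 0x18
vd[3] add(0x22,0xeb) -> 0x0d
vd[4] mask-off/ones -> 0xff
vd[5] add(0x2d,0x48) -> 0x75
vd[6] mask-off/ones -> 0xff
vd[7] mask-off/ones -> 0xff
vd[8] add(0x2c,0x24) -> 0x50
vd[9] mask-off/ones -> 0xff
vd[10] mask-off/ones -> 0xff
vd[11] tail/ones -> 0xff
vd[12] tail/ones -> 0xff
vd[13] tail/ones -> 0xff
vd[14] tail/ones -> 0xff
vd[15] tail/ones -> 0xff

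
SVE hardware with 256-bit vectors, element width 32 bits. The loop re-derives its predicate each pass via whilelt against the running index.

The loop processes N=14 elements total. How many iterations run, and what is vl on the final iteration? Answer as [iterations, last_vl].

[iterations, last_vl] = [2, 6]

register lanes = 256/32 = 8
iterations = ceil(14/8) = 2; final-pass vl = 6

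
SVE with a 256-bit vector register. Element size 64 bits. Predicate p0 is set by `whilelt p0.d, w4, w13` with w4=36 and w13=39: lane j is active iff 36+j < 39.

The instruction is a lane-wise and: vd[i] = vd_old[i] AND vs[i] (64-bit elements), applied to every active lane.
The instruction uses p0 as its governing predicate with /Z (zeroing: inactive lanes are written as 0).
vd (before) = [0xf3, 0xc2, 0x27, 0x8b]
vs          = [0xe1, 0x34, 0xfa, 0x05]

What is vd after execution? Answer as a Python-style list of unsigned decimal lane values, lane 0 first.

256-bit reg / 64-bit elem → 4 lanes
p0[j] = (36+j < 39); true for j=0..2 → 3 lanes set
  i=0: and(0xf3,0xe1) → 225
  i=1: and(0xc2,0x34) → 0
  i=2: and(0x27,0xfa) → 34
  i=3: tail/zero → 0

vd = [225, 0, 34, 0]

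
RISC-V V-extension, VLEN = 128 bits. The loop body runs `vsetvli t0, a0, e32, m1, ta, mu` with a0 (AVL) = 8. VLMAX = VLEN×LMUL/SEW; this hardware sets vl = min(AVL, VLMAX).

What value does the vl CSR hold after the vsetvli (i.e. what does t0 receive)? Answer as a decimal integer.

vl = 4

VLMAX = (128 × 1) / 32 = 4 lanes
vl = min(AVL, VLMAX) = min(8, 4) = 4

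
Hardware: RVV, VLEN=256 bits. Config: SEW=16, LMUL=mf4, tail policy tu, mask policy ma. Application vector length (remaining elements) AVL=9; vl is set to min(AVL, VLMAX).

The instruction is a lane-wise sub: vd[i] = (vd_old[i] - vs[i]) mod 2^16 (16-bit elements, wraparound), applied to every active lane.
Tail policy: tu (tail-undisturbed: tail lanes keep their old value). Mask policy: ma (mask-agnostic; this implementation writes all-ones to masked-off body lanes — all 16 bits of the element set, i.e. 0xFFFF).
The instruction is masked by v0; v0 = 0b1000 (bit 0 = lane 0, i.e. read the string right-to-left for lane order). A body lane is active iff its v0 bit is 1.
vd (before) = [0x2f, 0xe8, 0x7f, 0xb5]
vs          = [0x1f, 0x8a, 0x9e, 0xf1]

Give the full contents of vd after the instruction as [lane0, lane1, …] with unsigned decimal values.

vd = [65535, 65535, 65535, 65476]

lanes per group: 256·1/4/16 = 4
vl ← min(9, 4) = 4
lane  0: mask-off/ones ⇒ 0xffff
lane  1: mask-off/ones ⇒ 0xffff
lane  2: mask-off/ones ⇒ 0xffff
lane  3: sub(0xb5,0xf1) ⇒ 0xffc4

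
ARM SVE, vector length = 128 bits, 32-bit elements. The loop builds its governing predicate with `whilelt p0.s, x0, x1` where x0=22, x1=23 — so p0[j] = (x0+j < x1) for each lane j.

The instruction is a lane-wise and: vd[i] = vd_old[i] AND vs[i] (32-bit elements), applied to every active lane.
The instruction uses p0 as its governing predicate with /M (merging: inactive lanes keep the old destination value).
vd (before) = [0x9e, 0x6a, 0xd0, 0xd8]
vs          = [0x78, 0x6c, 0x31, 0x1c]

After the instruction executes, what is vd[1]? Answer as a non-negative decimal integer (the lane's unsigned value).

vd[1] = 106

register lanes = 128/32 = 4
p0[j] = (22+j < 23); true for j=0..0 → 1 lanes set
[0] and(0x9e,0x78) = 0x18
[1] tail/keep = 0x6a
[2] tail/keep = 0xd0
[3] tail/keep = 0xd8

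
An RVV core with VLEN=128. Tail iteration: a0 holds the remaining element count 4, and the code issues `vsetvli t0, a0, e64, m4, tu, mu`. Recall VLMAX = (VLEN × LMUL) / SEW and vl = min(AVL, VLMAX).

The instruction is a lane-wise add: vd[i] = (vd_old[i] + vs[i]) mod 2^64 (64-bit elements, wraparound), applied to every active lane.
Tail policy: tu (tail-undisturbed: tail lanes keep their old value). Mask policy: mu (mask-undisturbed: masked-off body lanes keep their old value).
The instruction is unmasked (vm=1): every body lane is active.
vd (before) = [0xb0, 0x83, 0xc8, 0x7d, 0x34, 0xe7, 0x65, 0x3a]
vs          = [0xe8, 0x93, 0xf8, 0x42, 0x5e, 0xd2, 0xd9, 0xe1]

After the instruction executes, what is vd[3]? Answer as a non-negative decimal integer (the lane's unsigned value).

lanes per group: 128·4/64 = 8
vl ← min(4, 8) = 4
  i=0: add(0xb0,0xe8) → 408
  i=1: add(0x83,0x93) → 278
  i=2: add(0xc8,0xf8) → 448
  i=3: add(0x7d,0x42) → 191
  i=4: tail/keep → 52
  i=5: tail/keep → 231
  i=6: tail/keep → 101
  i=7: tail/keep → 58

vd[3] = 191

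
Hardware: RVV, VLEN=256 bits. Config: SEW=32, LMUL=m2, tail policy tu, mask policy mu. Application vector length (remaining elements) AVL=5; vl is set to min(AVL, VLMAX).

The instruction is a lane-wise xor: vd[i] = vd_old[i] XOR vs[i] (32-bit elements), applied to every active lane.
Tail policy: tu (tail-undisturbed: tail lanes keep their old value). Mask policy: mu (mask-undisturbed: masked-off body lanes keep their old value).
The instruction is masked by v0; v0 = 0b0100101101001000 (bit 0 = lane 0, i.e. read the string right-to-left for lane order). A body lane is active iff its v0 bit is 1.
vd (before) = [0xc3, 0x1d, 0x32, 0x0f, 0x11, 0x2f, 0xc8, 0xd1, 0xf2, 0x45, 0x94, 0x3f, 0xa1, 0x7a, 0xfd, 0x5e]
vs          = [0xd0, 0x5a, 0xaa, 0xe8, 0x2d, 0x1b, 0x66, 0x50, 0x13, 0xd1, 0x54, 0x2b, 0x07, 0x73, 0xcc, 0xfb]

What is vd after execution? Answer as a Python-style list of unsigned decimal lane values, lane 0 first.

VLMAX = VLEN×LMUL/SEW = 256×2/32 = 16
AVL=5 ≤ VLMAX=16, so vl = 5
vd[0] mask-off/keep -> 0xc3
vd[1] mask-off/keep -> 0x1d
vd[2] mask-off/keep -> 0x32
vd[3] xor(0x0f,0xe8) -> 0xe7
vd[4] mask-off/keep -> 0x11
vd[5] tail/keep -> 0x2f
vd[6] tail/keep -> 0xc8
vd[7] tail/keep -> 0xd1
vd[8] tail/keep -> 0xf2
vd[9] tail/keep -> 0x45
vd[10] tail/keep -> 0x94
vd[11] tail/keep -> 0x3f
vd[12] tail/keep -> 0xa1
vd[13] tail/keep -> 0x7a
vd[14] tail/keep -> 0xfd
vd[15] tail/keep -> 0x5e

vd = [195, 29, 50, 231, 17, 47, 200, 209, 242, 69, 148, 63, 161, 122, 253, 94]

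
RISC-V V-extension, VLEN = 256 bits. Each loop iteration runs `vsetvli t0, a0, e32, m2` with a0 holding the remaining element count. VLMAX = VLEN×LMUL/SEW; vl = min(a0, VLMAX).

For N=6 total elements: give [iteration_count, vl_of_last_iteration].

lanes per group: 256·2/32 = 16
6 elements at 16/iter → 1 passes, remainder 6 on the last

[iterations, last_vl] = [1, 6]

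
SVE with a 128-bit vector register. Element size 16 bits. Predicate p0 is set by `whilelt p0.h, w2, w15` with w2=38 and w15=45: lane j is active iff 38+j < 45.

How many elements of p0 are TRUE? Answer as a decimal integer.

register lanes = 128/16 = 8
whilelt: lane j active iff 38+j < 45 → j < 7 → 7 active

vl = 7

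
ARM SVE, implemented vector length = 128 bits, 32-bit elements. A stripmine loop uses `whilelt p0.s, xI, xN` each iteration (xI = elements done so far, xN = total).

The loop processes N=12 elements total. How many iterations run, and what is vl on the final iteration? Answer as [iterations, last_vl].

128-bit reg / 32-bit elem → 4 lanes
iterations = ceil(12/4) = 3; final-pass vl = 4

[iterations, last_vl] = [3, 4]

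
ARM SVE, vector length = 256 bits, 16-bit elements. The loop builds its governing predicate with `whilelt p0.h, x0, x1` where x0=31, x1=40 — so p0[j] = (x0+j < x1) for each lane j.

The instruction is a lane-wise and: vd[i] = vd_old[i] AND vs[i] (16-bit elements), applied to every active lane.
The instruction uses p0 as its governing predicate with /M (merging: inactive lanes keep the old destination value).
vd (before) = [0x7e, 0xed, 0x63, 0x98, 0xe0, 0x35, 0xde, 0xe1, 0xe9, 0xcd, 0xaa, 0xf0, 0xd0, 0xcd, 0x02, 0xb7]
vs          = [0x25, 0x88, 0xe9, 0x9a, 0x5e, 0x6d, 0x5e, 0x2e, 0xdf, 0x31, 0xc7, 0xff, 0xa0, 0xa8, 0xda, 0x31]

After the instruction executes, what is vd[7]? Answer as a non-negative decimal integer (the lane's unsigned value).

vd[7] = 32

256-bit reg / 16-bit elem → 16 lanes
active while 31+j < 40, i.e. j ∈ [0,9) capped at 16 ⇒ 9
vd[0] and(0x7e,0x25) -> 0x24
vd[1] and(0xed,0x88) -> 0x88
vd[2] and(0x63,0xe9) -> 0x61
vd[3] and(0x98,0x9a) -> 0x98
vd[4] and(0xe0,0x5e) -> 0x40
vd[5] and(0x35,0x6d) -> 0x25
vd[6] and(0xde,0x5e) -> 0x5e
vd[7] and(0xe1,0x2e) -> 0x20
vd[8] and(0xe9,0xdf) -> 0xc9
vd[9] tail/keep -> 0xcd
vd[10] tail/keep -> 0xaa
vd[11] tail/keep -> 0xf0
vd[12] tail/keep -> 0xd0
vd[13] tail/keep -> 0xcd
vd[14] tail/keep -> 0x02
vd[15] tail/keep -> 0xb7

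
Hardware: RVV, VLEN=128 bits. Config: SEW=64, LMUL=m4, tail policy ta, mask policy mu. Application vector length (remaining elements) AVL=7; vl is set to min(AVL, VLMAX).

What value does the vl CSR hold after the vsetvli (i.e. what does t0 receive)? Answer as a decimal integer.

VLMAX = (128 × 4) / 64 = 8 lanes
vl ← min(7, 8) = 7

vl = 7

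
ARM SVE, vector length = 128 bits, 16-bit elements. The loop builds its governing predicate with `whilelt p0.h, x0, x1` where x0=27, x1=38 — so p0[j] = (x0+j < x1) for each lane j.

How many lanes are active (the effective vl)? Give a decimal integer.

vl = 8

register lanes = 128/16 = 8
p0[j] = (27+j < 38); true for j=0..7 → 8 lanes set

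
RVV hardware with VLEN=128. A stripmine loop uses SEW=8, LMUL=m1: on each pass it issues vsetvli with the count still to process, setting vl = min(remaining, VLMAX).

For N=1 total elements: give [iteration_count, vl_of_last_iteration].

VLMAX = (128 × 1) / 8 = 16 lanes
N=1: ⌈1/16⌉ = 1 iters; last vl = 1 − 0×16 = 1

[iterations, last_vl] = [1, 1]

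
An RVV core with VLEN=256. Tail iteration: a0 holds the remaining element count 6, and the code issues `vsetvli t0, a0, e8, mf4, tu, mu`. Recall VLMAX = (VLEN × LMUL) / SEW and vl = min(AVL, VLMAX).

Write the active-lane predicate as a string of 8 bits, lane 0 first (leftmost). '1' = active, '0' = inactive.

predicate = 11111100

lanes per group: 256·1/4/8 = 8
vl = min(AVL, VLMAX) = min(6, 8) = 6
bits (lane 0 leftmost): 11111100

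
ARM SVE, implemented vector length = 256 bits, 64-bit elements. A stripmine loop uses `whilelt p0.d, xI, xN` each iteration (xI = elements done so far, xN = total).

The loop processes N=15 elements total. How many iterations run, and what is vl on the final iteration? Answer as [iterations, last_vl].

[iterations, last_vl] = [4, 3]

register lanes = 256/64 = 4
15 elements at 4/iter → 4 passes, remainder 3 on the last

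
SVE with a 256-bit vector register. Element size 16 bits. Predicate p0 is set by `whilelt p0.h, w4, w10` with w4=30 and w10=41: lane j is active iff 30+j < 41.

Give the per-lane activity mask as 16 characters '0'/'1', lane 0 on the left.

lane count: 256 div 16 = 16
p0[j] = (30+j < 41); true for j=0..10 → 11 lanes set
bits (lane 0 leftmost): 1111111111100000

predicate = 1111111111100000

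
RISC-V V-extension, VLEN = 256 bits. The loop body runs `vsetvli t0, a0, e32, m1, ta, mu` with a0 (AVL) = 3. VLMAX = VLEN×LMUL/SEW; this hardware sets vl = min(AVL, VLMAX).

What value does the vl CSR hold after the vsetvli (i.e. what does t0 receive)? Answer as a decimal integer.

VLMAX = VLEN×LMUL/SEW = 256×1/32 = 8
AVL=3 ≤ VLMAX=8, so vl = 3

vl = 3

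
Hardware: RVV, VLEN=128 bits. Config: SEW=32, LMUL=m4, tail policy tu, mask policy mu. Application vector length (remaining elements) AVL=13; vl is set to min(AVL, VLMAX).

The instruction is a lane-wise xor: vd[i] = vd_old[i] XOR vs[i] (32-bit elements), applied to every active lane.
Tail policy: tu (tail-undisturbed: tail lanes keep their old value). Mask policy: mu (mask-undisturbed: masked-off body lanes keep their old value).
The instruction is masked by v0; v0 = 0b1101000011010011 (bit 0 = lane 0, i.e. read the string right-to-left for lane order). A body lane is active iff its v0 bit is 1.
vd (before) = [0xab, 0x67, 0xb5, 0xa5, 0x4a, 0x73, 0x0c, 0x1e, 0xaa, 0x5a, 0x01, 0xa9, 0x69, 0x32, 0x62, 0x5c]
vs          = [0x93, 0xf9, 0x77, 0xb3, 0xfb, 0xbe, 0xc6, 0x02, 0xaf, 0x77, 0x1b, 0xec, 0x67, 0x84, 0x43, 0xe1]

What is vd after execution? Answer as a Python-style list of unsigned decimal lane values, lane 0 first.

vd = [56, 158, 181, 165, 177, 115, 202, 28, 170, 90, 1, 169, 14, 50, 98, 92]

VLMAX = VLEN×LMUL/SEW = 128×4/32 = 16
AVL=13 ≤ VLMAX=16, so vl = 13
[0] xor(0xab,0x93) = 0x38
[1] xor(0x67,0xf9) = 0x9e
[2] mask-off/keep = 0xb5
[3] mask-off/keep = 0xa5
[4] xor(0x4a,0xfb) = 0xb1
[5] mask-off/keep = 0x73
[6] xor(0x0c,0xc6) = 0xca
[7] xor(0x1e,0x02) = 0x1c
[8] mask-off/keep = 0xaa
[9] mask-off/keep = 0x5a
[10] mask-off/keep = 0x01
[11] mask-off/keep = 0xa9
[12] xor(0x69,0x67) = 0x0e
[13] tail/keep = 0x32
[14] tail/keep = 0x62
[15] tail/keep = 0x5c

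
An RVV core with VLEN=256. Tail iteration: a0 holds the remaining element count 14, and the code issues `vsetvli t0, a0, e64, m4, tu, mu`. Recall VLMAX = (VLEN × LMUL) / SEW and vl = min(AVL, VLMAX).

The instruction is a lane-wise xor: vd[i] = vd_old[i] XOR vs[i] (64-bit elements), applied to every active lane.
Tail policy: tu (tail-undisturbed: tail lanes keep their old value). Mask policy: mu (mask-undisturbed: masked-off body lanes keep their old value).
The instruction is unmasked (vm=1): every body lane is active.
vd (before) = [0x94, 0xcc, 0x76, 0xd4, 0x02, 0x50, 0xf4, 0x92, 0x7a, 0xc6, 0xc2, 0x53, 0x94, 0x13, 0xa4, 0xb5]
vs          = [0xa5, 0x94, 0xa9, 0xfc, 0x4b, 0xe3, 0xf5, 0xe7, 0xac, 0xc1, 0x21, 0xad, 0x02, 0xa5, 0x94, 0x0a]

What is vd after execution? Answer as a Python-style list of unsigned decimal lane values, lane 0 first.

vd = [49, 88, 223, 40, 73, 179, 1, 117, 214, 7, 227, 254, 150, 182, 164, 181]

lanes per group: 256·4/64 = 16
vl ← min(14, 16) = 14
lane  0: xor(0x94,0xa5) ⇒ 0x31
lane  1: xor(0xcc,0x94) ⇒ 0x58
lane  2: xor(0x76,0xa9) ⇒ 0xdf
lane  3: xor(0xd4,0xfc) ⇒ 0x28
lane  4: xor(0x02,0x4b) ⇒ 0x49
lane  5: xor(0x50,0xe3) ⇒ 0xb3
lane  6: xor(0xf4,0xf5) ⇒ 0x01
lane  7: xor(0x92,0xe7) ⇒ 0x75
lane  8: xor(0x7a,0xac) ⇒ 0xd6
lane  9: xor(0xc6,0xc1) ⇒ 0x07
lane 10: xor(0xc2,0x21) ⇒ 0xe3
lane 11: xor(0x53,0xad) ⇒ 0xfe
lane 12: xor(0x94,0x02) ⇒ 0x96
lane 13: xor(0x13,0xa5) ⇒ 0xb6
lane 14: tail/keep ⇒ 0xa4
lane 15: tail/keep ⇒ 0xb5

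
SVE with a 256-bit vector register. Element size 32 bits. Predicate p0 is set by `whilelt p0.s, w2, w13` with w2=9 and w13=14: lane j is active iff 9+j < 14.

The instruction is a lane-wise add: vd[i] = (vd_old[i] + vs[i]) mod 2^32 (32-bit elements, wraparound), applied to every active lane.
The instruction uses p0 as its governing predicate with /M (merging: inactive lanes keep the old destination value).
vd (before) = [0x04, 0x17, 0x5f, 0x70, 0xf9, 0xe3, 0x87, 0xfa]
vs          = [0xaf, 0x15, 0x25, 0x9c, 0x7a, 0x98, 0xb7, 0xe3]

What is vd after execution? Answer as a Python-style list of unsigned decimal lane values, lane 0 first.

256-bit reg / 32-bit elem → 8 lanes
whilelt: lane j active iff 9+j < 14 → j < 5 → 5 active
lane  0: add(0x04,0xaf) ⇒ 0xb3
lane  1: add(0x17,0x15) ⇒ 0x2c
lane  2: add(0x5f,0x25) ⇒ 0x84
lane  3: add(0x70,0x9c) ⇒ 0x10c
lane  4: add(0xf9,0x7a) ⇒ 0x173
lane  5: tail/keep ⇒ 0xe3
lane  6: tail/keep ⇒ 0x87
lane  7: tail/keep ⇒ 0xfa

vd = [179, 44, 132, 268, 371, 227, 135, 250]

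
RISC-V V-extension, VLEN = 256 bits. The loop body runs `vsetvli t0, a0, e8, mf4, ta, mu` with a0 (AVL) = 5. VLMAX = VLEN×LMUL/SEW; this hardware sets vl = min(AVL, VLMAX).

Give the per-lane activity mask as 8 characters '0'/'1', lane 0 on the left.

predicate = 11111000

lanes per group: 256·1/4/8 = 8
vl ← min(5, 8) = 5
bits (lane 0 leftmost): 11111000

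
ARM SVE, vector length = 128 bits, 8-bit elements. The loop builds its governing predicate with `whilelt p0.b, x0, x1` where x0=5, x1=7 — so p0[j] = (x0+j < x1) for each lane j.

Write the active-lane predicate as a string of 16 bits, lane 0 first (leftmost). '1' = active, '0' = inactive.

lane count: 128 div 8 = 16
p0[j] = (5+j < 7); true for j=0..1 → 2 lanes set
bits (lane 0 leftmost): 1100000000000000

predicate = 1100000000000000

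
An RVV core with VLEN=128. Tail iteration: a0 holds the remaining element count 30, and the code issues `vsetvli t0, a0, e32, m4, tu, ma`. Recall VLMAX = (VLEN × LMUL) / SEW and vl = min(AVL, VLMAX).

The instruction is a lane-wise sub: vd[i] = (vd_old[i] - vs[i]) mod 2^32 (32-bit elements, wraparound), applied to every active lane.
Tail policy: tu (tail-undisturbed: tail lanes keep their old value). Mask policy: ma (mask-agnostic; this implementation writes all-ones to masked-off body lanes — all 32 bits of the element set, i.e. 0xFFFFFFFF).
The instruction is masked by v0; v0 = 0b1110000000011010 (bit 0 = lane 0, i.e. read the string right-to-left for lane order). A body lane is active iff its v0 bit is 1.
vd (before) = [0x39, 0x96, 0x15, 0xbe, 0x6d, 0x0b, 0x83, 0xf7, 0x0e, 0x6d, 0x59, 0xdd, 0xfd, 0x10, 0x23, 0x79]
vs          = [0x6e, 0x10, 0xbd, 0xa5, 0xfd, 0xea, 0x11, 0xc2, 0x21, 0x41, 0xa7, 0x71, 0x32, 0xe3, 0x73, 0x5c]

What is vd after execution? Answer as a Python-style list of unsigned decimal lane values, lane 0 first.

vd = [4294967295, 134, 4294967295, 25, 4294967152, 4294967295, 4294967295, 4294967295, 4294967295, 4294967295, 4294967295, 4294967295, 4294967295, 4294967085, 4294967216, 29]

VLMAX = VLEN×LMUL/SEW = 128×4/32 = 16
vl = min(AVL, VLMAX) = min(30, 16) = 16
[0] mask-off/ones = 0xffffffff
[1] sub(0x96,0x10) = 0x86
[2] mask-off/ones = 0xffffffff
[3] sub(0xbe,0xa5) = 0x19
[4] sub(0x6d,0xfd) = 0xffffff70
[5] mask-off/ones = 0xffffffff
[6] mask-off/ones = 0xffffffff
[7] mask-off/ones = 0xffffffff
[8] mask-off/ones = 0xffffffff
[9] mask-off/ones = 0xffffffff
[10] mask-off/ones = 0xffffffff
[11] mask-off/ones = 0xffffffff
[12] mask-off/ones = 0xffffffff
[13] sub(0x10,0xe3) = 0xffffff2d
[14] sub(0x23,0x73) = 0xffffffb0
[15] sub(0x79,0x5c) = 0x1d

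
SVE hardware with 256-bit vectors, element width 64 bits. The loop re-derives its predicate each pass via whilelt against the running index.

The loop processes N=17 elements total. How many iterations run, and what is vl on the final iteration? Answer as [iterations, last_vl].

[iterations, last_vl] = [5, 1]

lane count: 256 div 64 = 4
17 elements at 4/iter → 5 passes, remainder 1 on the last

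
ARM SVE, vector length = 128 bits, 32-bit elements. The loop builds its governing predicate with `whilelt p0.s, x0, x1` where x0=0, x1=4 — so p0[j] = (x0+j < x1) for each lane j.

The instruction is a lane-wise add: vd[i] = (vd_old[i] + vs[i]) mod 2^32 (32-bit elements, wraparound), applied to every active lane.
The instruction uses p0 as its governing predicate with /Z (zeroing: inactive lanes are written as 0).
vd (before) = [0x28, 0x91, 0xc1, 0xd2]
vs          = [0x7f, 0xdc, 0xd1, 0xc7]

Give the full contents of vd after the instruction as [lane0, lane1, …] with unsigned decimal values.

128-bit reg / 32-bit elem → 4 lanes
whilelt: lane j active iff 0+j < 4 → j < 4 → 4 active
lane  0: add(0x28,0x7f) ⇒ 0xa7
lane  1: add(0x91,0xdc) ⇒ 0x16d
lane  2: add(0xc1,0xd1) ⇒ 0x192
lane  3: add(0xd2,0xc7) ⇒ 0x199

vd = [167, 365, 402, 409]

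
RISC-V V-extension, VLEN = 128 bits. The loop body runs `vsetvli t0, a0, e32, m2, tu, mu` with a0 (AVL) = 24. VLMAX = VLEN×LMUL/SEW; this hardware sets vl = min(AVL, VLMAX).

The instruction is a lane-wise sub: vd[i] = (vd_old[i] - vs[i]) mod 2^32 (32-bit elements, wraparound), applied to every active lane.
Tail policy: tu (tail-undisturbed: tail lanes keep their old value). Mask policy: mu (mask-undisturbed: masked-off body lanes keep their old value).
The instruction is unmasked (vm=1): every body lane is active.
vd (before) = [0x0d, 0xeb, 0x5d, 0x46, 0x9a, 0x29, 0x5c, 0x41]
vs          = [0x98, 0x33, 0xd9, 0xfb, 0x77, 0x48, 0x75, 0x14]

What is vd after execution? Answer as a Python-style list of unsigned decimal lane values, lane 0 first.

VLMAX = VLEN×LMUL/SEW = 128×2/32 = 8
AVL=24 > VLMAX=8, so vl = 8
vd[0] sub(0x0d,0x98) -> 0xffffff75
vd[1] sub(0xeb,0x33) -> 0xb8
vd[2] sub(0x5d,0xd9) -> 0xffffff84
vd[3] sub(0x46,0xfb) -> 0xffffff4b
vd[4] sub(0x9a,0x77) -> 0x23
vd[5] sub(0x29,0x48) -> 0xffffffe1
vd[6] sub(0x5c,0x75) -> 0xffffffe7
vd[7] sub(0x41,0x14) -> 0x2d

vd = [4294967157, 184, 4294967172, 4294967115, 35, 4294967265, 4294967271, 45]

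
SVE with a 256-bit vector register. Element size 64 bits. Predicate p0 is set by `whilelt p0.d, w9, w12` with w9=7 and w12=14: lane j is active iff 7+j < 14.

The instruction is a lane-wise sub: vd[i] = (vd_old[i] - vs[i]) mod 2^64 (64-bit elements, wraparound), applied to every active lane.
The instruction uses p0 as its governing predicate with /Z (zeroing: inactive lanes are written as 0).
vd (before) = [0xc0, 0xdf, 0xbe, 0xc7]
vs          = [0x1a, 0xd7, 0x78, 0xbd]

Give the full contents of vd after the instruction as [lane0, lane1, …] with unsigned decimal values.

vd = [166, 8, 70, 10]

register lanes = 256/64 = 4
whilelt: lane j active iff 7+j < 14 → j < 7 → 4 active
vd[0] sub(0xc0,0x1a) -> 0xa6
vd[1] sub(0xdf,0xd7) -> 0x08
vd[2] sub(0xbe,0x78) -> 0x46
vd[3] sub(0xc7,0xbd) -> 0x0a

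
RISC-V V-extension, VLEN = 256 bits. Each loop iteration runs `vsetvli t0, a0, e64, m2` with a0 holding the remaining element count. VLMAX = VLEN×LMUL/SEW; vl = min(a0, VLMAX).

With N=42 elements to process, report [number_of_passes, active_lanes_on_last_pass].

[iterations, last_vl] = [6, 2]

lanes per group: 256·2/64 = 8
42 elements at 8/iter → 6 passes, remainder 2 on the last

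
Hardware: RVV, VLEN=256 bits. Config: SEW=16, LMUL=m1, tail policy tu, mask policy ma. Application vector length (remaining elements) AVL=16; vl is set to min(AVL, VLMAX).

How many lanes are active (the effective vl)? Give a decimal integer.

vl = 16

VLMAX = VLEN×LMUL/SEW = 256×1/16 = 16
AVL=16 ≤ VLMAX=16, so vl = 16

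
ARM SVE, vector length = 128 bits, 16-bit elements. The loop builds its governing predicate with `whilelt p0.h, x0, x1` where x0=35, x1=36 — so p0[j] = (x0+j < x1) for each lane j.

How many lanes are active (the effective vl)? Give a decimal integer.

lane count: 128 div 16 = 8
whilelt: lane j active iff 35+j < 36 → j < 1 → 1 active

vl = 1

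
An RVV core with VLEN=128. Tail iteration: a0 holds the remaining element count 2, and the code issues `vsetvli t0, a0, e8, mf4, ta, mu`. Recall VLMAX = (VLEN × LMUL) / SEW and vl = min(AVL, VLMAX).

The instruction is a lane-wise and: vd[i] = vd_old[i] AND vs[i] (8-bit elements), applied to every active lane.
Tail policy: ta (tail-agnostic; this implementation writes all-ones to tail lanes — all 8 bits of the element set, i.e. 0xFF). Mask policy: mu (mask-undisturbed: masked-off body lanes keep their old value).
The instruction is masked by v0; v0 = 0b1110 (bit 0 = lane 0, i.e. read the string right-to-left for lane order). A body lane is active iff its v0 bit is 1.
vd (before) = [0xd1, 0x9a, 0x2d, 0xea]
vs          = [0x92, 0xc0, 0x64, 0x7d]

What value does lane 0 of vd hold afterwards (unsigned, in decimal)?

vd[0] = 209

VLMAX = VLEN×LMUL/SEW = 128×1/4/8 = 4
AVL=2 ≤ VLMAX=4, so vl = 2
[0] mask-off/keep = 0xd1
[1] and(0x9a,0xc0) = 0x80
[2] tail/ones = 0xff
[3] tail/ones = 0xff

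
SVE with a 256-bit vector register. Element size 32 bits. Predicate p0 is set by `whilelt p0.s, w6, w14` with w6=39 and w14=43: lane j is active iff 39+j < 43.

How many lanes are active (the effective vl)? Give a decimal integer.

vl = 4

register lanes = 256/32 = 8
active while 39+j < 43, i.e. j ∈ [0,4) capped at 8 ⇒ 4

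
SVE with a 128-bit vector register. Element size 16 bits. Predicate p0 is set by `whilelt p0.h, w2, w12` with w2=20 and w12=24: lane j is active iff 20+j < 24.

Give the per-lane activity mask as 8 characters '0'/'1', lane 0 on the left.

lane count: 128 div 16 = 8
p0[j] = (20+j < 24); true for j=0..3 → 4 lanes set
bits (lane 0 leftmost): 11110000

predicate = 11110000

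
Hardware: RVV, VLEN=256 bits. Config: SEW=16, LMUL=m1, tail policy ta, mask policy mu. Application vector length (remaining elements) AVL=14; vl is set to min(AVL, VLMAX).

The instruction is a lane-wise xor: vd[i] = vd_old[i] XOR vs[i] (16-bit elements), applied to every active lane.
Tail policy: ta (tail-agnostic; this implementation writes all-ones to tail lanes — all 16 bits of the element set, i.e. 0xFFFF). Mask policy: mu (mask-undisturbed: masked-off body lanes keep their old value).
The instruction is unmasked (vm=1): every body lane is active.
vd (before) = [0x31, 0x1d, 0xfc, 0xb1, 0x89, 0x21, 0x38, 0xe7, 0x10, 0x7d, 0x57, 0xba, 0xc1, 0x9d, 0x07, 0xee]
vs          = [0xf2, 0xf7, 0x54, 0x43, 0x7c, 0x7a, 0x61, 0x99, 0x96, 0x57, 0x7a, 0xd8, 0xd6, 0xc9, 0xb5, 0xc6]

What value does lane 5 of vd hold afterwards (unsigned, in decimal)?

vd[5] = 91

lanes per group: 256·1/16 = 16
vl = min(AVL, VLMAX) = min(14, 16) = 14
  i=0: xor(0x31,0xf2) → 195
  i=1: xor(0x1d,0xf7) → 234
  i=2: xor(0xfc,0x54) → 168
  i=3: xor(0xb1,0x43) → 242
  i=4: xor(0x89,0x7c) → 245
  i=5: xor(0x21,0x7a) → 91
  i=6: xor(0x38,0x61) → 89
  i=7: xor(0xe7,0x99) → 126
  i=8: xor(0x10,0x96) → 134
  i=9: xor(0x7d,0x57) → 42
  i=10: xor(0x57,0x7a) → 45
  i=11: xor(0xba,0xd8) → 98
  i=12: xor(0xc1,0xd6) → 23
  i=13: xor(0x9d,0xc9) → 84
  i=14: tail/ones → 65535
  i=15: tail/ones → 65535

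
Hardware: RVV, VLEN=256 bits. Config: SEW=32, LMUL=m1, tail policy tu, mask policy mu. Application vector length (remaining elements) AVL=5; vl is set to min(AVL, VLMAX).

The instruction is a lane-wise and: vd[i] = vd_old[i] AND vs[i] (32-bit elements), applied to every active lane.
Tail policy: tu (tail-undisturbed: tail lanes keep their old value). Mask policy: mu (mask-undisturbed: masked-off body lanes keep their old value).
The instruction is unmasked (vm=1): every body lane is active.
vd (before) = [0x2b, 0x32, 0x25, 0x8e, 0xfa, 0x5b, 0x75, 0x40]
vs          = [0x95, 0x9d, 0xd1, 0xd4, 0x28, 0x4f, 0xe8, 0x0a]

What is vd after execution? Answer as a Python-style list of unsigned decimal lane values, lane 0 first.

lanes per group: 256·1/32 = 8
vl ← min(5, 8) = 5
[0] and(0x2b,0x95) = 0x01
[1] and(0x32,0x9d) = 0x10
[2] and(0x25,0xd1) = 0x01
[3] and(0x8e,0xd4) = 0x84
[4] and(0xfa,0x28) = 0x28
[5] tail/keep = 0x5b
[6] tail/keep = 0x75
[7] tail/keep = 0x40

vd = [1, 16, 1, 132, 40, 91, 117, 64]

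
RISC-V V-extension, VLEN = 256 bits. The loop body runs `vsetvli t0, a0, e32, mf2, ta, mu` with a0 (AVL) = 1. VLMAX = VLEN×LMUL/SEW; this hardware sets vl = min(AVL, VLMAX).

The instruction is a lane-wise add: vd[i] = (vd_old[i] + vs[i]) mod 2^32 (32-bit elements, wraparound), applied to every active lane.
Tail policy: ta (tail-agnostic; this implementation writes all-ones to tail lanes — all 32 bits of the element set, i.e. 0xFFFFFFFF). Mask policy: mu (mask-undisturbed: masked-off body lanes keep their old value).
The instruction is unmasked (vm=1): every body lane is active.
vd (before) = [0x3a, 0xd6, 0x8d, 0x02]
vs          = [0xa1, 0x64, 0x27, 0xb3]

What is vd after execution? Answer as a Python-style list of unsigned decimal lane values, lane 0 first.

VLMAX = (256 × 1/2) / 32 = 4 lanes
vl ← min(1, 4) = 1
[0] add(0x3a,0xa1) = 0xdb
[1] tail/ones = 0xffffffff
[2] tail/ones = 0xffffffff
[3] tail/ones = 0xffffffff

vd = [219, 4294967295, 4294967295, 4294967295]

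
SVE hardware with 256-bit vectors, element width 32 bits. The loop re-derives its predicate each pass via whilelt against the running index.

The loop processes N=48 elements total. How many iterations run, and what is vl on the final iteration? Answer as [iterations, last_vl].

256-bit reg / 32-bit elem → 8 lanes
N=48: ⌈48/8⌉ = 6 iters; last vl = 48 − 5×8 = 8

[iterations, last_vl] = [6, 8]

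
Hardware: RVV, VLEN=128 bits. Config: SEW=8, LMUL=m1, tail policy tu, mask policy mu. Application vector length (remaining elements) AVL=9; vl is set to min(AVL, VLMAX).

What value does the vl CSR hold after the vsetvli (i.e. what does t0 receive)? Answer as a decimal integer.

lanes per group: 128·1/8 = 16
vl ← min(9, 16) = 9

vl = 9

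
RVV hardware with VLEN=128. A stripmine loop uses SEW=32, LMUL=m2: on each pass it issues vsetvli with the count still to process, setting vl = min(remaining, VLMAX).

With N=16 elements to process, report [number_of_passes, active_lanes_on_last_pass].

lanes per group: 128·2/32 = 8
N=16: ⌈16/8⌉ = 2 iters; last vl = 16 − 1×8 = 8

[iterations, last_vl] = [2, 8]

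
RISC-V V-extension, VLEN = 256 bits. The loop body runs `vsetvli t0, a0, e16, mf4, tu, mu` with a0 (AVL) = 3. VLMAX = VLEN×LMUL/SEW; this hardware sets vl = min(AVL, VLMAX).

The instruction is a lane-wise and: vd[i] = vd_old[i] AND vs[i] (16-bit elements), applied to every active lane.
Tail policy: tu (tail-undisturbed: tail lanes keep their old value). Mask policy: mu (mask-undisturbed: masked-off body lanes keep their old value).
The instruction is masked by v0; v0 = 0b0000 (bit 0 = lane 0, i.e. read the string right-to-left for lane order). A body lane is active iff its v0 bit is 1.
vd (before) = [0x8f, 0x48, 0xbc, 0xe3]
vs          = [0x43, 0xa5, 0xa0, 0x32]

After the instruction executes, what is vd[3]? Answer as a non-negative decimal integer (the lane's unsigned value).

vd[3] = 227

VLMAX = (256 × 1/4) / 16 = 4 lanes
vl ← min(3, 4) = 3
  i=0: mask-off/keep → 143
  i=1: mask-off/keep → 72
  i=2: mask-off/keep → 188
  i=3: tail/keep → 227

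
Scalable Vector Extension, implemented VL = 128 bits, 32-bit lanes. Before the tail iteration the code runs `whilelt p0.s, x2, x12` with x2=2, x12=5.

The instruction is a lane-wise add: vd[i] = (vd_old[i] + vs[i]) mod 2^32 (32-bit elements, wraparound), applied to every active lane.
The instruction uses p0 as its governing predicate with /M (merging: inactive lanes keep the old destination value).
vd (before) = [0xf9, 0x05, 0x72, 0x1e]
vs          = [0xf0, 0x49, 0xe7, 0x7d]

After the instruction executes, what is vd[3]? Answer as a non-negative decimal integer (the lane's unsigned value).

vd[3] = 30

lane count: 128 div 32 = 4
active while 2+j < 5, i.e. j ∈ [0,3) capped at 4 ⇒ 3
vd[0] add(0xf9,0xf0) -> 0x1e9
vd[1] add(0x05,0x49) -> 0x4e
vd[2] add(0x72,0xe7) -> 0x159
vd[3] tail/keep -> 0x1e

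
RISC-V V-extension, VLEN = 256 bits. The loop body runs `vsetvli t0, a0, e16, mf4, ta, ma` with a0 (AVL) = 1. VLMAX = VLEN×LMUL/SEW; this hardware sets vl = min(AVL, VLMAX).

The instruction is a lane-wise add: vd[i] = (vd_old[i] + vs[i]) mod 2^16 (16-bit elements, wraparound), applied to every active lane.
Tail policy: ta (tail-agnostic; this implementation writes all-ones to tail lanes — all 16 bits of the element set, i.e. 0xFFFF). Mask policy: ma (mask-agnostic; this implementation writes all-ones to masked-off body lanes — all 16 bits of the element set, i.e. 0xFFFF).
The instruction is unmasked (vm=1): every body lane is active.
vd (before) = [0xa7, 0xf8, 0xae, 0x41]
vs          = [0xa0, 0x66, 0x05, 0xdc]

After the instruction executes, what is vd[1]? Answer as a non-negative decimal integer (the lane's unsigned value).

VLMAX = (256 × 1/4) / 16 = 4 lanes
vl = min(AVL, VLMAX) = min(1, 4) = 1
  i=0: add(0xa7,0xa0) → 327
  i=1: tail/ones → 65535
  i=2: tail/ones → 65535
  i=3: tail/ones → 65535

vd[1] = 65535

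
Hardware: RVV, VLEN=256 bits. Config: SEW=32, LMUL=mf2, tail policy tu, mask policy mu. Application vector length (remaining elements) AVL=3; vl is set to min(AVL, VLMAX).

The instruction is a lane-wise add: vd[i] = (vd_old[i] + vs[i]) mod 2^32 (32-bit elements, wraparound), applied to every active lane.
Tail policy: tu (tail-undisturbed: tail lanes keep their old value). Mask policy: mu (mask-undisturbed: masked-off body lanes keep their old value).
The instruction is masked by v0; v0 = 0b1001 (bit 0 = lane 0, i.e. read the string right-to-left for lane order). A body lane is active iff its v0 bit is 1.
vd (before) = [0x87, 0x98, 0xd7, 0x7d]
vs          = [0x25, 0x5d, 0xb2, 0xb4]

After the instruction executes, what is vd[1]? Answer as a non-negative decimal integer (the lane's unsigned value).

VLMAX = (256 × 1/2) / 32 = 4 lanes
AVL=3 ≤ VLMAX=4, so vl = 3
[0] add(0x87,0x25) = 0xac
[1] mask-off/keep = 0x98
[2] mask-off/keep = 0xd7
[3] tail/keep = 0x7d

vd[1] = 152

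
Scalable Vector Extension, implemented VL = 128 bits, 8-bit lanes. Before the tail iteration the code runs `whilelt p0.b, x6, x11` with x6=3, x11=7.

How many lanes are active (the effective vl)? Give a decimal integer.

lane count: 128 div 8 = 16
active while 3+j < 7, i.e. j ∈ [0,4) capped at 16 ⇒ 4

vl = 4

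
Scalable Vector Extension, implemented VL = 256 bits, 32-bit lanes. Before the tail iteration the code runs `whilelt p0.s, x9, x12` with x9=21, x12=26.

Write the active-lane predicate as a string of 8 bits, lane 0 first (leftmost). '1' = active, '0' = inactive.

predicate = 11111000

256-bit reg / 32-bit elem → 8 lanes
active while 21+j < 26, i.e. j ∈ [0,5) capped at 8 ⇒ 5
bits (lane 0 leftmost): 11111000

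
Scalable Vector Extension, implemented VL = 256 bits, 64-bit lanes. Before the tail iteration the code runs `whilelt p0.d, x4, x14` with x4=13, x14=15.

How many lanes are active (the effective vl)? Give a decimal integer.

vl = 2

lane count: 256 div 64 = 4
active while 13+j < 15, i.e. j ∈ [0,2) capped at 4 ⇒ 2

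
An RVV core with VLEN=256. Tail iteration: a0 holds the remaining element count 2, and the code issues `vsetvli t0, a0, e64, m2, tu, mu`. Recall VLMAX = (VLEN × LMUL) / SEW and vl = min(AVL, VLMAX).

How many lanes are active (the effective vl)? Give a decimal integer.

VLMAX = (256 × 2) / 64 = 8 lanes
vl ← min(2, 8) = 2

vl = 2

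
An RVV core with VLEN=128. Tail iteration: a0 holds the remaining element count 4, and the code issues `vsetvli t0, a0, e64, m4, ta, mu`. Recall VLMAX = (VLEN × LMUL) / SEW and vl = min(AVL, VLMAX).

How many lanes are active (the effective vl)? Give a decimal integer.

vl = 4

lanes per group: 128·4/64 = 8
AVL=4 ≤ VLMAX=8, so vl = 4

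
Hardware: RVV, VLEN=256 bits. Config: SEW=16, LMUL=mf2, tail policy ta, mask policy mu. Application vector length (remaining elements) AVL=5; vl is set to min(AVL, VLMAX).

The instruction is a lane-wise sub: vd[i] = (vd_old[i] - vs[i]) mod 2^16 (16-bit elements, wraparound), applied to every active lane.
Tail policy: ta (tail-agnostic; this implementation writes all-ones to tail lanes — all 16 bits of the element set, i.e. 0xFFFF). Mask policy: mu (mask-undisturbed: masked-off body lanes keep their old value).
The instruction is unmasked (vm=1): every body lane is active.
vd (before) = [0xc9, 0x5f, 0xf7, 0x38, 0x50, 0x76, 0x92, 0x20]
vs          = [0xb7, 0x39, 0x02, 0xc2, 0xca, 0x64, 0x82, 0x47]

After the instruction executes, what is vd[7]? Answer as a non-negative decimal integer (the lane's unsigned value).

vd[7] = 65535

lanes per group: 256·1/2/16 = 8
vl ← min(5, 8) = 5
vd[0] sub(0xc9,0xb7) -> 0x12
vd[1] sub(0x5f,0x39) -> 0x26
vd[2] sub(0xf7,0x02) -> 0xf5
vd[3] sub(0x38,0xc2) -> 0xff76
vd[4] sub(0x50,0xca) -> 0xff86
vd[5] tail/ones -> 0xffff
vd[6] tail/ones -> 0xffff
vd[7] tail/ones -> 0xffff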